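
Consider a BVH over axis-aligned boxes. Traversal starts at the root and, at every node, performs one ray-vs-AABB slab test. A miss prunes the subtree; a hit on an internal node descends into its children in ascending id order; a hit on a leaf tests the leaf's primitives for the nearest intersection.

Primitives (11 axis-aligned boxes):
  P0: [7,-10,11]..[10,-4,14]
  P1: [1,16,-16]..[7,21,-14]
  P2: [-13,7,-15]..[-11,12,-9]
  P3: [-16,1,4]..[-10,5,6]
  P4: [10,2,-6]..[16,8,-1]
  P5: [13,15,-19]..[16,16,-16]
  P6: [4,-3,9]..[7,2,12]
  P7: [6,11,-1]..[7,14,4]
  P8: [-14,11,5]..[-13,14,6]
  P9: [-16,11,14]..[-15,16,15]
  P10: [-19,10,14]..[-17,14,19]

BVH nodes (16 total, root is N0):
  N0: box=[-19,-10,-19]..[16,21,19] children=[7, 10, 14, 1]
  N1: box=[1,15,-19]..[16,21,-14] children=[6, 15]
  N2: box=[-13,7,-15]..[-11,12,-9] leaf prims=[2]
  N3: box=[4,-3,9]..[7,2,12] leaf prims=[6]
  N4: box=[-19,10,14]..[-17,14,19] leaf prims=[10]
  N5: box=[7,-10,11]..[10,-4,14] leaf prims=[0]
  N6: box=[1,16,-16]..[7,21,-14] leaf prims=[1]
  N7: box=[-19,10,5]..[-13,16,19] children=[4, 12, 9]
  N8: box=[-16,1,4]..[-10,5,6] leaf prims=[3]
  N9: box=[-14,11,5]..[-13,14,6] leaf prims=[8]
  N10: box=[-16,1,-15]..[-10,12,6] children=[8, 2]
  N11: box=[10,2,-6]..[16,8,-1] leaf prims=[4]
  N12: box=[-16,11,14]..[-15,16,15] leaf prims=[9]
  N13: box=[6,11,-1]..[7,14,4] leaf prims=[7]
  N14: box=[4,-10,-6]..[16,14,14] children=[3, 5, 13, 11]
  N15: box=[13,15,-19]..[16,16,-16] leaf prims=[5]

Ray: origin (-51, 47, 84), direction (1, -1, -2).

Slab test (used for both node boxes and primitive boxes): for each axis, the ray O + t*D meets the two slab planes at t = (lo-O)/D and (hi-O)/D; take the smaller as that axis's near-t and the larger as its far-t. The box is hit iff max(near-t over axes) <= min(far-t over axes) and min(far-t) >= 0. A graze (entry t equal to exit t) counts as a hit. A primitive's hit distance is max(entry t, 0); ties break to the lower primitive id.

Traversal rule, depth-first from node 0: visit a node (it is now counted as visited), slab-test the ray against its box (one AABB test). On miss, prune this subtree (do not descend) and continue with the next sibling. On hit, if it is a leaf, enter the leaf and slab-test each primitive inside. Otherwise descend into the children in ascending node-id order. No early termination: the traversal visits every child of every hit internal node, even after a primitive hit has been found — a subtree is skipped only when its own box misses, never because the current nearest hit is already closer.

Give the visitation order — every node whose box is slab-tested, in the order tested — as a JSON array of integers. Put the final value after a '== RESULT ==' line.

Trace the traversal:
N0 x:[32,67] y:[26,57] z:[65/2,103/2] -> hit [65/2,103/2], descend [1, 7, 10, 14]
  N1 x:[52,67] y:[26,32] z:[49,103/2] -> miss, prune
  N7 x:[32,38] y:[31,37] z:[65/2,79/2] -> hit [65/2,37], descend [4, 9, 12]
    N4 x:[32,34] y:[33,37] z:[65/2,35] -> hit [33,34] leaf, test {P10@t=33}
    N9 x:[37,38] y:[33,36] z:[39,79/2] -> miss, prune
    N12 x:[35,36] y:[31,36] z:[69/2,35] -> hit [35,35] leaf, test {P9@t=35}
  N10 x:[35,41] y:[35,46] z:[39,99/2] -> hit [39,41], descend [2, 8]
    N2 x:[38,40] y:[35,40] z:[93/2,99/2] -> miss, prune
    N8 x:[35,41] y:[42,46] z:[39,40] -> miss, prune
  N14 x:[55,67] y:[33,57] z:[35,45] -> miss, prune

order=[0, 1, 7, 4, 9, 12, 10, 2, 8, 14]  |boxes|=10  |leaves|=2  hit=P10

== RESULT ==
[0, 1, 7, 4, 9, 12, 10, 2, 8, 14]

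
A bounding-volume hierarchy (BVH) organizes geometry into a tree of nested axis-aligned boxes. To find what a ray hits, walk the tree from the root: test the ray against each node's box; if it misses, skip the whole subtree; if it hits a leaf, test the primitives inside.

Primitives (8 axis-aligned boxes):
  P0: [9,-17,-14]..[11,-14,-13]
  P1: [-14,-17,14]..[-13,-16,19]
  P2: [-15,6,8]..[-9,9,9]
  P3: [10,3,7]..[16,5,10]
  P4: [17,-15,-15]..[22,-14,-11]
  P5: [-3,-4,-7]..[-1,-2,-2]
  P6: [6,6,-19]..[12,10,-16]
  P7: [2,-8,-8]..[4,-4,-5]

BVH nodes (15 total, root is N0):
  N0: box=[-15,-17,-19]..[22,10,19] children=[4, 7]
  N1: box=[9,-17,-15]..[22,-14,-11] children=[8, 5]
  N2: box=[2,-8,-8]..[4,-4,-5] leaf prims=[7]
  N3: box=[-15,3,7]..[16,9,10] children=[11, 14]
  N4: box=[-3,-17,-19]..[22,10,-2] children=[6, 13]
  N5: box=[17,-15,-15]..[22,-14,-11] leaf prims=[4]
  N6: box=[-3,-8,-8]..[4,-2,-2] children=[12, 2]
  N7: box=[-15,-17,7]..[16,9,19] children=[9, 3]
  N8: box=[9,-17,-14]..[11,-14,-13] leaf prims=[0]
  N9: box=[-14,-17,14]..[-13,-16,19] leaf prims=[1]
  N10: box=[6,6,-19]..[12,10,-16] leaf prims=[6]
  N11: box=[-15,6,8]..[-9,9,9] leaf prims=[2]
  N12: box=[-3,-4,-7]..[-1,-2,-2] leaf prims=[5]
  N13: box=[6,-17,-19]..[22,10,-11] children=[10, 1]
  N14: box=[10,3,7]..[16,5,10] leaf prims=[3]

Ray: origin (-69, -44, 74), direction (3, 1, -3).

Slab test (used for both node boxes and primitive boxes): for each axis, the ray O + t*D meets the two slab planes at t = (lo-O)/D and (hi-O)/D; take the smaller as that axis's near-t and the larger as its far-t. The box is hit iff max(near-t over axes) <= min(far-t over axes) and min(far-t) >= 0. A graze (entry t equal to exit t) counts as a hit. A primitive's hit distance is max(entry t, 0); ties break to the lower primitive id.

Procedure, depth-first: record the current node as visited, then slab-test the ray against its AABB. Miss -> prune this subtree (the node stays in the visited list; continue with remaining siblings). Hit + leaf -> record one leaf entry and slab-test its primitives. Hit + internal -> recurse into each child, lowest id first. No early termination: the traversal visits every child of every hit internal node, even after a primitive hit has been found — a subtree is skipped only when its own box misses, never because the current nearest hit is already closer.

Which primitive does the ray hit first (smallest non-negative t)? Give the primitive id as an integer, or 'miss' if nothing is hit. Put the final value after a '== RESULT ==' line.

Walk:
N0 x:[18,91/3] y:[27,54] z:[55/3,31] -> hit [27,91/3], descend [4, 7]
  N4 x:[22,91/3] y:[27,54] z:[76/3,31] -> hit [27,91/3], descend [6, 13]
    N6 x:[22,73/3] y:[36,42] z:[76/3,82/3] -> miss, prune
    N13 x:[25,91/3] y:[27,54] z:[85/3,31] -> hit [85/3,91/3], descend [1, 10]
      N1 x:[26,91/3] y:[27,30] z:[85/3,89/3] -> hit [85/3,89/3], descend [5, 8]
        N5 x:[86/3,91/3] y:[29,30] z:[85/3,89/3] -> hit [29,89/3] leaf, test {P4@t=29}
        N8 x:[26,80/3] y:[27,30] z:[29,88/3] -> miss, prune
      N10 x:[25,27] y:[50,54] z:[30,31] -> miss, prune
  N7 x:[18,85/3] y:[27,53] z:[55/3,67/3] -> miss, prune

Visited [0, 4, 6, 13, 1, 5, 8, 10, 7]. Tests: 9 box, 1 leaf. Nearest: P4.

== RESULT ==
4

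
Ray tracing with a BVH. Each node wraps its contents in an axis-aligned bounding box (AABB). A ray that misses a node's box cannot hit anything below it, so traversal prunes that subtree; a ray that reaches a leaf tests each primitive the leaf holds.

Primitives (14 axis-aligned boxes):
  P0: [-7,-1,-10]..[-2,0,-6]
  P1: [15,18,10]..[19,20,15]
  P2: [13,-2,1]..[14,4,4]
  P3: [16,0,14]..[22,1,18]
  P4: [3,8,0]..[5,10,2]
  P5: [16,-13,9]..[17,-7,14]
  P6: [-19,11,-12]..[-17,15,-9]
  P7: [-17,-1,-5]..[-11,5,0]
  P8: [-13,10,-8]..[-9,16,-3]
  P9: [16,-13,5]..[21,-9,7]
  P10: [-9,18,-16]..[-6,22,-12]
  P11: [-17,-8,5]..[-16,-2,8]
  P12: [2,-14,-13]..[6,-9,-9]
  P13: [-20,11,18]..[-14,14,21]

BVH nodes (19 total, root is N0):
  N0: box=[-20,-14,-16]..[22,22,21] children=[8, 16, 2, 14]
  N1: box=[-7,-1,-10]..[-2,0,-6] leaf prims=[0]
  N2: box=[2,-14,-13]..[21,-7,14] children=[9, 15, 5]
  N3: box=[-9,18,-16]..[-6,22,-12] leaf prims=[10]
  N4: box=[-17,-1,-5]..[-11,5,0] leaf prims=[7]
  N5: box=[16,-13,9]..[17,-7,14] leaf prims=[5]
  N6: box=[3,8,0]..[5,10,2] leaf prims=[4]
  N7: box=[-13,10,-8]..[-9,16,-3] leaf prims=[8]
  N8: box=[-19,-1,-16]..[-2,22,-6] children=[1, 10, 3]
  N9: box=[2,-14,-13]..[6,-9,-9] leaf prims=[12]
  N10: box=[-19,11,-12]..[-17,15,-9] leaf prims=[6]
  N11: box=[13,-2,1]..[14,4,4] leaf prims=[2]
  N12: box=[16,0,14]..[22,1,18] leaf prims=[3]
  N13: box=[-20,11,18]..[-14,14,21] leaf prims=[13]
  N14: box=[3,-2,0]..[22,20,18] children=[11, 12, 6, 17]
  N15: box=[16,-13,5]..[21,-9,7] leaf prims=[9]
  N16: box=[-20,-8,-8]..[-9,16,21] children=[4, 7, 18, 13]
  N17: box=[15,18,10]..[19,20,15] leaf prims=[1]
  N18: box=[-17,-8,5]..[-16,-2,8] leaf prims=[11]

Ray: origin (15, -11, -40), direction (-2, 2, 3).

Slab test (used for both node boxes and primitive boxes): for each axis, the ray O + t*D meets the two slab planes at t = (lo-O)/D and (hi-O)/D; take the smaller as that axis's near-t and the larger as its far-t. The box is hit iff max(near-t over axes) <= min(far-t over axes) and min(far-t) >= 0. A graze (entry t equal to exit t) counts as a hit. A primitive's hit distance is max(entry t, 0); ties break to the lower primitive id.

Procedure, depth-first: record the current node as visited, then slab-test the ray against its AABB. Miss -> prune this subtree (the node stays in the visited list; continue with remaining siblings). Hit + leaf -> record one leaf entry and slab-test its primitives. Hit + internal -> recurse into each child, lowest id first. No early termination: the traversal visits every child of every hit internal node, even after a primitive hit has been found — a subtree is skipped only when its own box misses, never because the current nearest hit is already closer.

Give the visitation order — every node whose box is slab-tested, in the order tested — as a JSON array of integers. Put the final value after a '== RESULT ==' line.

Walk:
N0 x:[-7/2,35/2] y:[-3/2,33/2] z:[8,61/3] -> hit [8,33/2], descend [2, 8, 14, 16]
  N2 x:[-3,13/2] y:[-3/2,2] z:[9,18] -> miss, prune
  N8 x:[17/2,17] y:[5,33/2] z:[8,34/3] -> hit [17/2,34/3], descend [1, 3, 10]
    N1 x:[17/2,11] y:[5,11/2] z:[10,34/3] -> miss, prune
    N3 x:[21/2,12] y:[29/2,33/2] z:[8,28/3] -> miss, prune
    N10 x:[16,17] y:[11,13] z:[28/3,31/3] -> miss, prune
  N14 x:[-7/2,6] y:[9/2,31/2] z:[40/3,58/3] -> miss, prune
  N16 x:[12,35/2] y:[3/2,27/2] z:[32/3,61/3] -> hit [12,27/2], descend [4, 7, 13, 18]
    N4 x:[13,16] y:[5,8] z:[35/3,40/3] -> miss, prune
    N7 x:[12,14] y:[21/2,27/2] z:[32/3,37/3] -> hit [12,37/3] leaf, test {P8@t=12}
    N13 x:[29/2,35/2] y:[11,25/2] z:[58/3,61/3] -> miss, prune
    N18 x:[31/2,16] y:[3/2,9/2] z:[15,16] -> miss, prune

Summary -> nodes [0, 2, 8, 1, 3, 10, 14, 16, 4, 7, 13, 18]; box-tests=12; leaf-entries=1; first=P8

== RESULT ==
[0, 2, 8, 1, 3, 10, 14, 16, 4, 7, 13, 18]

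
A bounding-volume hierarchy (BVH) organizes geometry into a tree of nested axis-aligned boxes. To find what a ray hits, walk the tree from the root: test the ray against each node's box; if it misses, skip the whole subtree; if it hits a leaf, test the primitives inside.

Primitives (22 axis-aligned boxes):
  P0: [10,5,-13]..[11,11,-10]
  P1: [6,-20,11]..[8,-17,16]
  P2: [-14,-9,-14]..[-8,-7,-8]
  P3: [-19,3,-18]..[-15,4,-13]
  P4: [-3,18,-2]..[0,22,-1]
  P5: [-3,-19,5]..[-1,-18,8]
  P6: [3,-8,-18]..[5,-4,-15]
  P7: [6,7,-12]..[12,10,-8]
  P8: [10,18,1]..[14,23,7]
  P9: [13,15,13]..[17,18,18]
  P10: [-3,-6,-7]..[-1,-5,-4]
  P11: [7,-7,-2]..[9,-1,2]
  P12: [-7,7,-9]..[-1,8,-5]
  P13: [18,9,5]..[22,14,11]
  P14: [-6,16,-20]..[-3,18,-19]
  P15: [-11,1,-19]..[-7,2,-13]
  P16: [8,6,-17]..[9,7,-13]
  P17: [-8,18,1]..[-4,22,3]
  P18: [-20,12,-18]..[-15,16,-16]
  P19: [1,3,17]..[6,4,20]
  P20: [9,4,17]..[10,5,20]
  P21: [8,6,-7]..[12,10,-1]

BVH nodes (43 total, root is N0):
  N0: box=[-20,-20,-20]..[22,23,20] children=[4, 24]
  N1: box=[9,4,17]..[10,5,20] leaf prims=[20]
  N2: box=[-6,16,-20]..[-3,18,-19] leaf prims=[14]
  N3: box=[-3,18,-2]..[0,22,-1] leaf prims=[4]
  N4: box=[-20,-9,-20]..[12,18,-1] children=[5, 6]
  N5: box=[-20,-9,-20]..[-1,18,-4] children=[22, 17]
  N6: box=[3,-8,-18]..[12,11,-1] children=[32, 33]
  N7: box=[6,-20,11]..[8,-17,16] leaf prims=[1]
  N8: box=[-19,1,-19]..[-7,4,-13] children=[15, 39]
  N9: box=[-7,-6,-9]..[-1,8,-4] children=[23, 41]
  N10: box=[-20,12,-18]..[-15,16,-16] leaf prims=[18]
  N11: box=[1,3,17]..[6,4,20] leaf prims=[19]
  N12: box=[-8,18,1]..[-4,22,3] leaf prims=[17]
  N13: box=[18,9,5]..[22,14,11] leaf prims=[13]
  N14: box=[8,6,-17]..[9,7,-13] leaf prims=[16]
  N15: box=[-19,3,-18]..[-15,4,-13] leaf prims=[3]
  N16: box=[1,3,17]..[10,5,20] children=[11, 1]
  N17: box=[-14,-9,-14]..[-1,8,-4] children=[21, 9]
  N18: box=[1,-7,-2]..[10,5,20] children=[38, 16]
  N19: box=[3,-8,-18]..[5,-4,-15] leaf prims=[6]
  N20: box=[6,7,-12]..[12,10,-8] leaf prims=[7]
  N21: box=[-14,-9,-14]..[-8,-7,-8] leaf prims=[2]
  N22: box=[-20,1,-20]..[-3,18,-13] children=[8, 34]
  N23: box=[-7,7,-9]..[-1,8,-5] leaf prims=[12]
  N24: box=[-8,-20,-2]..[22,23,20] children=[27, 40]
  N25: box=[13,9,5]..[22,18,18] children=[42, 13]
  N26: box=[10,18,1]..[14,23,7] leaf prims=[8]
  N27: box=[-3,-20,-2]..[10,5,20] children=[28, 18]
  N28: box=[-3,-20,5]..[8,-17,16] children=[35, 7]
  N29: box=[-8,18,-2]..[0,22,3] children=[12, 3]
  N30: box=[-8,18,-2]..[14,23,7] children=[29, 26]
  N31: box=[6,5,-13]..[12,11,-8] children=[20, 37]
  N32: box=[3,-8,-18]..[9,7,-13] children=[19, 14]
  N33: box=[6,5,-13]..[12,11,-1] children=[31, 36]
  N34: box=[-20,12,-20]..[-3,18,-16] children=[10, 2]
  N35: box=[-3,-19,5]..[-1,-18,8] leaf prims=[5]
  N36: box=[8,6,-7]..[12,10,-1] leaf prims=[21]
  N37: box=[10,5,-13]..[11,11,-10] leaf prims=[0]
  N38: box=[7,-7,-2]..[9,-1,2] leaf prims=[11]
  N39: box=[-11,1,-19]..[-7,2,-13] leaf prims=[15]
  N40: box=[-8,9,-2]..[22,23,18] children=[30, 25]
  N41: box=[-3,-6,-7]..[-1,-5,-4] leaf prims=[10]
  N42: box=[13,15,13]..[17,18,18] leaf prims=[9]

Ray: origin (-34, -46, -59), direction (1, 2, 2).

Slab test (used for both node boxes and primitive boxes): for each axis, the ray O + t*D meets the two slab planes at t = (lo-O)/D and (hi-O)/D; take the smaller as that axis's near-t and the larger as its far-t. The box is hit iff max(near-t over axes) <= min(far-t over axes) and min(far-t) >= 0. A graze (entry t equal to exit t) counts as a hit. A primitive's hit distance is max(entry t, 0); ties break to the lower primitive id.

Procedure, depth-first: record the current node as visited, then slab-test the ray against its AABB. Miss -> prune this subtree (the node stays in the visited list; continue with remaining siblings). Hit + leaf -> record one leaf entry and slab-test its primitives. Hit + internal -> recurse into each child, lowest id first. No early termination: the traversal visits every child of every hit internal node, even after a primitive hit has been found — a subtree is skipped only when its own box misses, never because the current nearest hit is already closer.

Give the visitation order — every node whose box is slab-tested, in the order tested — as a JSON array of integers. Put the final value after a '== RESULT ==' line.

Trace the traversal:
N0 x:[14,56] y:[13,69/2] z:[39/2,79/2] -> hit [39/2,69/2], descend [4, 24]
  N4 x:[14,46] y:[37/2,32] z:[39/2,29] -> hit [39/2,29], descend [5, 6]
    N5 x:[14,33] y:[37/2,32] z:[39/2,55/2] -> hit [39/2,55/2], descend [17, 22]
      N17 x:[20,33] y:[37/2,27] z:[45/2,55/2] -> hit [45/2,27], descend [9, 21]
        N9 x:[27,33] y:[20,27] z:[25,55/2] -> hit [27,27], descend [23, 41]
          N23 x:[27,33] y:[53/2,27] z:[25,27] -> hit [27,27] leaf, test {P12@t=27}
          N41 x:[31,33] y:[20,41/2] z:[26,55/2] -> miss, prune
        N21 x:[20,26] y:[37/2,39/2] z:[45/2,51/2] -> miss, prune
      N22 x:[14,31] y:[47/2,32] z:[39/2,23] -> miss, prune
    N6 x:[37,46] y:[19,57/2] z:[41/2,29] -> miss, prune
  N24 x:[26,56] y:[13,69/2] z:[57/2,79/2] -> hit [57/2,69/2], descend [27, 40]
    N27 x:[31,44] y:[13,51/2] z:[57/2,79/2] -> miss, prune
    N40 x:[26,56] y:[55/2,69/2] z:[57/2,77/2] -> hit [57/2,69/2], descend [25, 30]
      N25 x:[47,56] y:[55/2,32] z:[32,77/2] -> miss, prune
      N30 x:[26,48] y:[32,69/2] z:[57/2,33] -> hit [32,33], descend [26, 29]
        N26 x:[44,48] y:[32,69/2] z:[30,33] -> miss, prune
        N29 x:[26,34] y:[32,34] z:[57/2,31] -> miss, prune

order=[0, 4, 5, 17, 9, 23, 41, 21, 22, 6, 24, 27, 40, 25, 30, 26, 29]  |boxes|=17  |leaves|=1  hit=P12

== RESULT ==
[0, 4, 5, 17, 9, 23, 41, 21, 22, 6, 24, 27, 40, 25, 30, 26, 29]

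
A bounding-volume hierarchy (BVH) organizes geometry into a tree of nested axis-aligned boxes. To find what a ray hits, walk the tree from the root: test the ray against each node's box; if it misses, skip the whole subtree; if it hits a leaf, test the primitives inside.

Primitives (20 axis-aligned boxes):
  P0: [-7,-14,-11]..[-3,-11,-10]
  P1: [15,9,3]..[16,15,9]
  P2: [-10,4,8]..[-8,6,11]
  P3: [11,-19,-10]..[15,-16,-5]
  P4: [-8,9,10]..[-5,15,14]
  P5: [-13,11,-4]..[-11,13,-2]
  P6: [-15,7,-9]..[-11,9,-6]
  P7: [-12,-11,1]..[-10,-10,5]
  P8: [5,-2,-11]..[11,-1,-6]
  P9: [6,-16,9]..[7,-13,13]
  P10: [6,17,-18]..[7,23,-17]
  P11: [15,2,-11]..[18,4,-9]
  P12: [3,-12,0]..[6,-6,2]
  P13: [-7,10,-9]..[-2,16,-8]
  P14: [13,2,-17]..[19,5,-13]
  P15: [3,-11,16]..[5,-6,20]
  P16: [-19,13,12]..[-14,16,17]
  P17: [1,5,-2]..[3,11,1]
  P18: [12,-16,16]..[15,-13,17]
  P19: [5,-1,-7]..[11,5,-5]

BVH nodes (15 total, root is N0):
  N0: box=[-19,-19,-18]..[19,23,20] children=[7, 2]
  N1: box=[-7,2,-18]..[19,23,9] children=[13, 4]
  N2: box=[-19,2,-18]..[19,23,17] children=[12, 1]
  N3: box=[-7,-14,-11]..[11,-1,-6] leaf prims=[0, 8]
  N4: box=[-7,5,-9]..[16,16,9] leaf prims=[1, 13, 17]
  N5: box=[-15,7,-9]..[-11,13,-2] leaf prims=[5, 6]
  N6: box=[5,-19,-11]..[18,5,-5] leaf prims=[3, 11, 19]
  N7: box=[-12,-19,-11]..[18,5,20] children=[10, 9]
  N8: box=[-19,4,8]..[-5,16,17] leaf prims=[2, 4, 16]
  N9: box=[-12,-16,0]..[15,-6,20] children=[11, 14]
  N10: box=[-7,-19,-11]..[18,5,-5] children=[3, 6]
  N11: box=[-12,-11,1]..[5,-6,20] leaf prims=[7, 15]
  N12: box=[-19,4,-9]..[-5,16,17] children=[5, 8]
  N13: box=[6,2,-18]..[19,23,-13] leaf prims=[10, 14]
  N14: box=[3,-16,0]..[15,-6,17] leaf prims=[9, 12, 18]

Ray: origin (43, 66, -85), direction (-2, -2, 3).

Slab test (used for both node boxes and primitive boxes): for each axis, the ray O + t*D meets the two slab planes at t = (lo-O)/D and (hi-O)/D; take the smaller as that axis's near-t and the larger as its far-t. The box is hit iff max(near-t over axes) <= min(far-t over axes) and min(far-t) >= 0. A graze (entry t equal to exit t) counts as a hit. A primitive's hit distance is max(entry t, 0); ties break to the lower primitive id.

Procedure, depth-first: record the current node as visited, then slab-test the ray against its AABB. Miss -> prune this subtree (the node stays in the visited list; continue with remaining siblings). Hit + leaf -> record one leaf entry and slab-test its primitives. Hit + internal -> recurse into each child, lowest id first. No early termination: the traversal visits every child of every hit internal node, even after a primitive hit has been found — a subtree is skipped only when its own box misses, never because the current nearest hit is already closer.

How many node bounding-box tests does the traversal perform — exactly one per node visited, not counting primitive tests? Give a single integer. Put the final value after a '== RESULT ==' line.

Walk:
N0 x:[12,31] y:[43/2,85/2] z:[67/3,35] -> hit [67/3,31], descend [2, 7]
  N2 x:[12,31] y:[43/2,32] z:[67/3,34] -> hit [67/3,31], descend [1, 12]
    N1 x:[12,25] y:[43/2,32] z:[67/3,94/3] -> hit [67/3,25], descend [4, 13]
      N4 x:[27/2,25] y:[25,61/2] z:[76/3,94/3] -> miss, prune
      N13 x:[12,37/2] y:[43/2,32] z:[67/3,24] -> miss, prune
    N12 x:[24,31] y:[25,31] z:[76/3,34] -> hit [76/3,31], descend [5, 8]
      N5 x:[27,29] y:[53/2,59/2] z:[76/3,83/3] -> hit [27,83/3] leaf, test {P5@t=27, P6(miss)}
      N8 x:[24,31] y:[25,31] z:[31,34] -> hit [31,31] leaf, test {P2(miss), P4(miss), P16(miss)}
  N7 x:[25/2,55/2] y:[61/2,85/2] z:[74/3,35] -> miss, prune

9 AABB tests over nodes [0, 2, 1, 4, 13, 12, 5, 8, 7]; 2 leaves entered; closest P5.

== RESULT ==
9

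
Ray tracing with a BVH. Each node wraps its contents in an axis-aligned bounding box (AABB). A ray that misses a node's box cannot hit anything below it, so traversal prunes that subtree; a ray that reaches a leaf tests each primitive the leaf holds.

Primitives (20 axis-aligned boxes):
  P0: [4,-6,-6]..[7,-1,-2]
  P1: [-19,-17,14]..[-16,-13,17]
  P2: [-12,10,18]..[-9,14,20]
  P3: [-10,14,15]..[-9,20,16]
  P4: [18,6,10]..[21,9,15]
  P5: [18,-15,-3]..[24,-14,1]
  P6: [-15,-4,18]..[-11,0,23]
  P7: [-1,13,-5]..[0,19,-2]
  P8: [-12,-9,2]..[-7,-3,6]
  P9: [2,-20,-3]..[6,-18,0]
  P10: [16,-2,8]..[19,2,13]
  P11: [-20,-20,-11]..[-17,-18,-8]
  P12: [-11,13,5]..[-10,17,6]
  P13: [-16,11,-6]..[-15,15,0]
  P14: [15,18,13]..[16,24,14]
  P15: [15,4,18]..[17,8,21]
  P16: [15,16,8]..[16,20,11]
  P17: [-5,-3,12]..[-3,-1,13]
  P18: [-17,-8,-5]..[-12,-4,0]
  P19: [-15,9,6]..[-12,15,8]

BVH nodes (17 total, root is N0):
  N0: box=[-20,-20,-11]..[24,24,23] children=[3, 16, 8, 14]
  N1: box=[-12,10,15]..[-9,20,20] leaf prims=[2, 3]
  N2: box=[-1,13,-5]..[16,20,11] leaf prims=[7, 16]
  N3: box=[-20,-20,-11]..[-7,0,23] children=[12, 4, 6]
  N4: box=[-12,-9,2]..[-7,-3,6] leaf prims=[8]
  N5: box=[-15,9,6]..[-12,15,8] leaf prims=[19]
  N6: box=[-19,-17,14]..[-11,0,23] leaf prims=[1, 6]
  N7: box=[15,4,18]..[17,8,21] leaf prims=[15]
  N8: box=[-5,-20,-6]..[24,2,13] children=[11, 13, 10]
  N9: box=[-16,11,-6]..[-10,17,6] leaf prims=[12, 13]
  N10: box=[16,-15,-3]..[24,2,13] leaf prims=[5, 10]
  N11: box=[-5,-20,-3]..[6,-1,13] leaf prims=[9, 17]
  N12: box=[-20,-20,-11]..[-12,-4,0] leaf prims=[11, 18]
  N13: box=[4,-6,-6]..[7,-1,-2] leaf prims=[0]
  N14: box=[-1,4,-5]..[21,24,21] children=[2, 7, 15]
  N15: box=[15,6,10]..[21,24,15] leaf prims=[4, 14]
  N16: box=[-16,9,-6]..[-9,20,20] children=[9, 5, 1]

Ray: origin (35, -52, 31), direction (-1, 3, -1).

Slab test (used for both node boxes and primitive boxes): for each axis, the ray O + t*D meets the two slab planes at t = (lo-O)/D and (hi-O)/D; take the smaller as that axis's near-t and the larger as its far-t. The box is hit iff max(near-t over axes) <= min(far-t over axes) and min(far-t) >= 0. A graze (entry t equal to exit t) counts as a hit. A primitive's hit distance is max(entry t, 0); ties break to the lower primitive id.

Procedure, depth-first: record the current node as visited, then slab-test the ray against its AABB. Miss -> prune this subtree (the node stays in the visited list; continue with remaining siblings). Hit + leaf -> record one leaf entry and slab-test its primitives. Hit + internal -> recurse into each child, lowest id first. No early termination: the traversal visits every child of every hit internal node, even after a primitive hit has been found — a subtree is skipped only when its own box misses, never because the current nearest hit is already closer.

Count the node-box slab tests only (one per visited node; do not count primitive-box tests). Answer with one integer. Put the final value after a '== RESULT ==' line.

Walk:
N0 x:[11,55] y:[32/3,76/3] z:[8,42] -> hit [11,76/3], descend [3, 8, 14, 16]
  N3 x:[42,55] y:[32/3,52/3] z:[8,42] -> miss, prune
  N8 x:[11,40] y:[32/3,18] z:[18,37] -> hit [18,18], descend [10, 11, 13]
    N10 x:[11,19] y:[37/3,18] z:[18,34] -> hit [18,18] leaf, test {P5(miss), P10@t=18}
    N11 x:[29,40] y:[32/3,17] z:[18,34] -> miss, prune
    N13 x:[28,31] y:[46/3,17] z:[33,37] -> miss, prune
  N14 x:[14,36] y:[56/3,76/3] z:[10,36] -> hit [56/3,76/3], descend [2, 7, 15]
    N2 x:[19,36] y:[65/3,24] z:[20,36] -> hit [65/3,24] leaf, test {P7(miss), P16(miss)}
    N7 x:[18,20] y:[56/3,20] z:[10,13] -> miss, prune
    N15 x:[14,20] y:[58/3,76/3] z:[16,21] -> hit [58/3,20] leaf, test {P4(miss), P14(miss)}
  N16 x:[44,51] y:[61/3,24] z:[11,37] -> miss, prune

Visited [0, 3, 8, 10, 11, 13, 14, 2, 7, 15, 16]. Tests: 11 box, 3 leaf. Nearest: P10.

== RESULT ==
11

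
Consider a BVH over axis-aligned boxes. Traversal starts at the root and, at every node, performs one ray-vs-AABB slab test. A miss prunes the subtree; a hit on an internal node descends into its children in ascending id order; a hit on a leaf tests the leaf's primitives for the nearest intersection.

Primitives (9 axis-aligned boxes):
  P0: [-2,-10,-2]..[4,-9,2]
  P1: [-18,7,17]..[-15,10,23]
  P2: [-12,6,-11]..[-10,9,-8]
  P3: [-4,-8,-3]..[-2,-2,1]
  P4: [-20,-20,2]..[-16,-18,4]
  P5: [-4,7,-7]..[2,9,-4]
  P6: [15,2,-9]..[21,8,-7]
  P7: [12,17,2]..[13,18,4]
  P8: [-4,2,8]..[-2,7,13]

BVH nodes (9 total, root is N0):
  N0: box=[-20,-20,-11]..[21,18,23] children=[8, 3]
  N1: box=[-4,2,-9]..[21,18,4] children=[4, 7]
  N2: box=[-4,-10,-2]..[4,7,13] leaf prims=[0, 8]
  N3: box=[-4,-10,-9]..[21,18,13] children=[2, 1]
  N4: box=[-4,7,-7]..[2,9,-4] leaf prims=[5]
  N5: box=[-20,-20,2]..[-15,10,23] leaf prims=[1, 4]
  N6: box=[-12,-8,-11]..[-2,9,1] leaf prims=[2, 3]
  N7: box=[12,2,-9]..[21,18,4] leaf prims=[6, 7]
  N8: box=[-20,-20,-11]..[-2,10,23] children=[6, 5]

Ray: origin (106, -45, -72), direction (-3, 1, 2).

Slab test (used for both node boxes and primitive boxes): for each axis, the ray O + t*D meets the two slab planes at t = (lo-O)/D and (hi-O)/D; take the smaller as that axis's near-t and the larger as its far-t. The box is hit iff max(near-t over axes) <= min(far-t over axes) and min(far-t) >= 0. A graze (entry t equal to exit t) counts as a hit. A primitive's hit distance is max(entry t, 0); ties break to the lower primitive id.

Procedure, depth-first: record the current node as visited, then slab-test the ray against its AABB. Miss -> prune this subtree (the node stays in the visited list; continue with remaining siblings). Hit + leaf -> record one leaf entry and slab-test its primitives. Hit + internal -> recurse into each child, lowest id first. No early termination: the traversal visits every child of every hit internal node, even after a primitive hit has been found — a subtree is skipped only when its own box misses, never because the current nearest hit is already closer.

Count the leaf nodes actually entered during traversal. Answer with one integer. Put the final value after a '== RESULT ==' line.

Walk:
N0 x:[85/3,42] y:[25,63] z:[61/2,95/2] -> hit [61/2,42], descend [3, 8]
  N3 x:[85/3,110/3] y:[35,63] z:[63/2,85/2] -> hit [35,110/3], descend [1, 2]
    N1 x:[85/3,110/3] y:[47,63] z:[63/2,38] -> miss, prune
    N2 x:[34,110/3] y:[35,52] z:[35,85/2] -> hit [35,110/3] leaf, test {P0@t=35, P8(miss)}
  N8 x:[36,42] y:[25,55] z:[61/2,95/2] -> hit [36,42], descend [5, 6]
    N5 x:[121/3,42] y:[25,55] z:[37,95/2] -> hit [121/3,42] leaf, test {P1(miss), P4(miss)}
    N6 x:[36,118/3] y:[37,54] z:[61/2,73/2] -> miss, prune

Summary -> nodes [0, 3, 1, 2, 8, 5, 6]; box-tests=7; leaf-entries=2; first=P0

== RESULT ==
2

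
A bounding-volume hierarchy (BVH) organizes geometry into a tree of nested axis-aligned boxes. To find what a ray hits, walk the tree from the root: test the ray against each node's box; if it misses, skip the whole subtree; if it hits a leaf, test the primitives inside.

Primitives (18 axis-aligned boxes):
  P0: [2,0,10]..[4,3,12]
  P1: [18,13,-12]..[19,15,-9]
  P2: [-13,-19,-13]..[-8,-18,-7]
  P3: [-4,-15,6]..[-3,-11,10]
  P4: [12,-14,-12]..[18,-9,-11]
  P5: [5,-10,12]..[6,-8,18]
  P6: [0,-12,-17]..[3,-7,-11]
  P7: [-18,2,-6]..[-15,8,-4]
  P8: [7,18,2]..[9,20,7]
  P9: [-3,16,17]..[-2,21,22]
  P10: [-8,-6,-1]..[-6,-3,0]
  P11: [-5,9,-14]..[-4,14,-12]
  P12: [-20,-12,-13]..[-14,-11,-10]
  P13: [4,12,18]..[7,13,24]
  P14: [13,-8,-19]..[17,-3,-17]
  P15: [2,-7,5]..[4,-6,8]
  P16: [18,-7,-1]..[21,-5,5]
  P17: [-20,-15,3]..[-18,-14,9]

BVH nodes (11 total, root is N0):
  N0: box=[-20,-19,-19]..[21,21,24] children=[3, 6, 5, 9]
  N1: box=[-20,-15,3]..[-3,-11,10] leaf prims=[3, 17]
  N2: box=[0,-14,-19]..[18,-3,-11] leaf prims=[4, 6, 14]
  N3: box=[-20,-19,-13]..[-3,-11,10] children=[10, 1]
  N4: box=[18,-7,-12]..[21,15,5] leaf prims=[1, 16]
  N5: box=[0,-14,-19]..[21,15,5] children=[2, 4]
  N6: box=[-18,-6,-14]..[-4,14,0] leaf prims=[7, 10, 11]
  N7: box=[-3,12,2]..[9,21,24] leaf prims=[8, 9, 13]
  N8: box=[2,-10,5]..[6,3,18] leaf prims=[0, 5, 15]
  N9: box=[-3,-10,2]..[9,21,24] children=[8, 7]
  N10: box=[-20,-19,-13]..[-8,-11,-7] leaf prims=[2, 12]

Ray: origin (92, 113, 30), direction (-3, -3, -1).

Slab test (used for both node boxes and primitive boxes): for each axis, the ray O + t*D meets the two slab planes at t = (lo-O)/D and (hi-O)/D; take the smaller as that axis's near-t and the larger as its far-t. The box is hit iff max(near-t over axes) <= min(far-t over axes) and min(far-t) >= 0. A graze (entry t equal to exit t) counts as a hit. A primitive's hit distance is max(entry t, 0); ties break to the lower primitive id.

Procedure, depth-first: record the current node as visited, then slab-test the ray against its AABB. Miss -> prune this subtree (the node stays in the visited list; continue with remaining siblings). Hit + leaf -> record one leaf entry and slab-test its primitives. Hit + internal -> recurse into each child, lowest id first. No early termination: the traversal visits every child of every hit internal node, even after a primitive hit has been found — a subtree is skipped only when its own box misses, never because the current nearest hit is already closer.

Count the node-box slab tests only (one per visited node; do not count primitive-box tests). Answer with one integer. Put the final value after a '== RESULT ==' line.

Trace the traversal:
N0 x:[71/3,112/3] y:[92/3,44] z:[6,49] -> hit [92/3,112/3], descend [3, 5, 6, 9]
  N3 x:[95/3,112/3] y:[124/3,44] z:[20,43] -> miss, prune
  N5 x:[71/3,92/3] y:[98/3,127/3] z:[25,49] -> miss, prune
  N6 x:[32,110/3] y:[33,119/3] z:[30,44] -> hit [33,110/3] leaf, test {P7@t=107/3, P10(miss), P11(miss)}
  N9 x:[83/3,95/3] y:[92/3,41] z:[6,28] -> miss, prune

5 AABB tests over nodes [0, 3, 5, 6, 9]; 1 leaf entered; closest P7.

== RESULT ==
5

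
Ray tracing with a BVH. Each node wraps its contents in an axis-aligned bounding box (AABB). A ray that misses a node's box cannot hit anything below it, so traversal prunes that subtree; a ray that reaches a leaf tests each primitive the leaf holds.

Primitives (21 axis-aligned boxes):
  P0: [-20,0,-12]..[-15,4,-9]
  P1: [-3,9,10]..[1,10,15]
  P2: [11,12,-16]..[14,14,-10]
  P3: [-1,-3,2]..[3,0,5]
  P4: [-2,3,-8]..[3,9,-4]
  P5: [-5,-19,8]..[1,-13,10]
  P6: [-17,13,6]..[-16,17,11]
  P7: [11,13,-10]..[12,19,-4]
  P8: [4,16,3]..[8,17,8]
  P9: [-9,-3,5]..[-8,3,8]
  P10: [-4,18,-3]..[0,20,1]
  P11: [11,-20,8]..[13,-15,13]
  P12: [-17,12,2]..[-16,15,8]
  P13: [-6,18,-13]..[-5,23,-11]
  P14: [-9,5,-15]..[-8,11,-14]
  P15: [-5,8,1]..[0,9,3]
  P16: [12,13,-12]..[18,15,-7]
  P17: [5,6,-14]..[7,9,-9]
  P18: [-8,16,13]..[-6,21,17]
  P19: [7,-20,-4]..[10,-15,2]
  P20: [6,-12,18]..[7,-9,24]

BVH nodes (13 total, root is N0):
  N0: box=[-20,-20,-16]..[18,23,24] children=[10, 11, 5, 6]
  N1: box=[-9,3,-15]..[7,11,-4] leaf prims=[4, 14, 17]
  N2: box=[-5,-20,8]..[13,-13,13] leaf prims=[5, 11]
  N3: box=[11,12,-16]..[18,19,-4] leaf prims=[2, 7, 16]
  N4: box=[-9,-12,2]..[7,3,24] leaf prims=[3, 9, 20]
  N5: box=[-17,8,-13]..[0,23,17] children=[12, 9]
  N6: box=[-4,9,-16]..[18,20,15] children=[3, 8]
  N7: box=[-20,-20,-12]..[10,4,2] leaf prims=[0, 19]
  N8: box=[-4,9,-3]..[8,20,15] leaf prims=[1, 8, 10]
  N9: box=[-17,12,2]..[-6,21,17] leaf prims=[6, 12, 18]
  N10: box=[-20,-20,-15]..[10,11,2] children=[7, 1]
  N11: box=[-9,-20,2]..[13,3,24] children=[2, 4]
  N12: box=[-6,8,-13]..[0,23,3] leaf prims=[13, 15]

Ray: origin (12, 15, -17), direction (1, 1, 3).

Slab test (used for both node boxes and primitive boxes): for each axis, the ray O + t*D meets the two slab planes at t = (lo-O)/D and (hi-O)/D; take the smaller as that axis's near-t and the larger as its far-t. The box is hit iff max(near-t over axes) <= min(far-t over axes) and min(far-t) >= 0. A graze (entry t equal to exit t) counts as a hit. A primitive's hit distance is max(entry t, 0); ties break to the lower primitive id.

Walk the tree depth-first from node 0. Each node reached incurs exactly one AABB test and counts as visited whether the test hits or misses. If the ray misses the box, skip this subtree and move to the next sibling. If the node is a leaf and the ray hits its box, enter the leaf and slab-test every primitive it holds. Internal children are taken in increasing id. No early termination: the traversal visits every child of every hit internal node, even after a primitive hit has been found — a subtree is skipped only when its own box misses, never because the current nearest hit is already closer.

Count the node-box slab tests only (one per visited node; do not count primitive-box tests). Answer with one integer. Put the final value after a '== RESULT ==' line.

Traverse from the root:
N0 x:[-32,6] y:[-35,8] z:[1/3,41/3] -> hit [1/3,6], descend [5, 6, 10, 11]
  N5 x:[-29,-12] y:[-7,8] z:[4/3,34/3] -> miss, prune
  N6 x:[-16,6] y:[-6,5] z:[1/3,32/3] -> hit [1/3,5], descend [3, 8]
    N3 x:[-1,6] y:[-3,4] z:[1/3,13/3] -> hit [1/3,4] leaf, test {P2(miss), P7(miss), P16(miss)}
    N8 x:[-16,-4] y:[-6,5] z:[14/3,32/3] -> miss, prune
  N10 x:[-32,-2] y:[-35,-4] z:[2/3,19/3] -> miss, prune
  N11 x:[-21,1] y:[-35,-12] z:[19/3,41/3] -> miss, prune

Summary -> nodes [0, 5, 6, 3, 8, 10, 11]; box-tests=7; leaf-entries=1; first=miss

== RESULT ==
7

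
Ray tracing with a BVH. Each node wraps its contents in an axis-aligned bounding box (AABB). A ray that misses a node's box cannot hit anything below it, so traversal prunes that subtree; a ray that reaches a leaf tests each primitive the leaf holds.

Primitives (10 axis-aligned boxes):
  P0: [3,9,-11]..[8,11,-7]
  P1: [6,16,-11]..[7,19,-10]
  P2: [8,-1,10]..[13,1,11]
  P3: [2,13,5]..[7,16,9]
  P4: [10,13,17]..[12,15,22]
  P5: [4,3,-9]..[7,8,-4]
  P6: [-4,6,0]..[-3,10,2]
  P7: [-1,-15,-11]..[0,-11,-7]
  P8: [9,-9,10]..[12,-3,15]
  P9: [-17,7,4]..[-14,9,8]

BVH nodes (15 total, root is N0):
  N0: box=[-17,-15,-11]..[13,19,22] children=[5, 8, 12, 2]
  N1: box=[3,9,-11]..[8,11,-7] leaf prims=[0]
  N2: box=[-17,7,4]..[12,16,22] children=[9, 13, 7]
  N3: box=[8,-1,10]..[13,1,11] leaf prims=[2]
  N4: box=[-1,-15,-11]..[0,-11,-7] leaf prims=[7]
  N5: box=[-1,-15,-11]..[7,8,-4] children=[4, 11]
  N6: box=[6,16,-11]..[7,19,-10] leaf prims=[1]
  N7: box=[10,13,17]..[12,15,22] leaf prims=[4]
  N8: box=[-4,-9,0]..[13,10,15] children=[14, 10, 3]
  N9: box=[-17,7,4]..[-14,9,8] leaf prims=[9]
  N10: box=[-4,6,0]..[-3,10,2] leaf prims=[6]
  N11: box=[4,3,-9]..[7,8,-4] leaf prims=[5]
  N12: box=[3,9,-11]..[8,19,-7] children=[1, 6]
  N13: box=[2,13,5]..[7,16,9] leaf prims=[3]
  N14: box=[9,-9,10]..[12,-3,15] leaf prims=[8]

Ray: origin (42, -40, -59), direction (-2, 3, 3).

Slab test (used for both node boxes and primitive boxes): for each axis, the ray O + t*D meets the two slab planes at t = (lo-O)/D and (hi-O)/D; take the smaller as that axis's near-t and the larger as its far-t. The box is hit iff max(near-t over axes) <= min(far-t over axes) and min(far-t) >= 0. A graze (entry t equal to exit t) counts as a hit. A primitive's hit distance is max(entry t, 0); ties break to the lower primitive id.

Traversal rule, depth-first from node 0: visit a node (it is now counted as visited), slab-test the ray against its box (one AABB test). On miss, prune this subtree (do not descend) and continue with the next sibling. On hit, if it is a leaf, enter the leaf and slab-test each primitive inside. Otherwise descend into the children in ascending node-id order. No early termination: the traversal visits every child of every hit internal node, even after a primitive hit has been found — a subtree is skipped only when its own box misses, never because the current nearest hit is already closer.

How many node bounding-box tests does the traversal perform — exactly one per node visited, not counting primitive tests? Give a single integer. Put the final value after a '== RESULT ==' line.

Trace the traversal:
N0 x:[29/2,59/2] y:[25/3,59/3] z:[16,27] -> hit [16,59/3], descend [2, 5, 8, 12]
  N2 x:[15,59/2] y:[47/3,56/3] z:[21,27] -> miss, prune
  N5 x:[35/2,43/2] y:[25/3,16] z:[16,55/3] -> miss, prune
  N8 x:[29/2,23] y:[31/3,50/3] z:[59/3,74/3] -> miss, prune
  N12 x:[17,39/2] y:[49/3,59/3] z:[16,52/3] -> hit [17,52/3], descend [1, 6]
    N1 x:[17,39/2] y:[49/3,17] z:[16,52/3] -> hit [17,17] leaf, test {P0@t=17}
    N6 x:[35/2,18] y:[56/3,59/3] z:[16,49/3] -> miss, prune

7 AABB tests over nodes [0, 2, 5, 8, 12, 1, 6]; 1 leaf entered; closest P0.

== RESULT ==
7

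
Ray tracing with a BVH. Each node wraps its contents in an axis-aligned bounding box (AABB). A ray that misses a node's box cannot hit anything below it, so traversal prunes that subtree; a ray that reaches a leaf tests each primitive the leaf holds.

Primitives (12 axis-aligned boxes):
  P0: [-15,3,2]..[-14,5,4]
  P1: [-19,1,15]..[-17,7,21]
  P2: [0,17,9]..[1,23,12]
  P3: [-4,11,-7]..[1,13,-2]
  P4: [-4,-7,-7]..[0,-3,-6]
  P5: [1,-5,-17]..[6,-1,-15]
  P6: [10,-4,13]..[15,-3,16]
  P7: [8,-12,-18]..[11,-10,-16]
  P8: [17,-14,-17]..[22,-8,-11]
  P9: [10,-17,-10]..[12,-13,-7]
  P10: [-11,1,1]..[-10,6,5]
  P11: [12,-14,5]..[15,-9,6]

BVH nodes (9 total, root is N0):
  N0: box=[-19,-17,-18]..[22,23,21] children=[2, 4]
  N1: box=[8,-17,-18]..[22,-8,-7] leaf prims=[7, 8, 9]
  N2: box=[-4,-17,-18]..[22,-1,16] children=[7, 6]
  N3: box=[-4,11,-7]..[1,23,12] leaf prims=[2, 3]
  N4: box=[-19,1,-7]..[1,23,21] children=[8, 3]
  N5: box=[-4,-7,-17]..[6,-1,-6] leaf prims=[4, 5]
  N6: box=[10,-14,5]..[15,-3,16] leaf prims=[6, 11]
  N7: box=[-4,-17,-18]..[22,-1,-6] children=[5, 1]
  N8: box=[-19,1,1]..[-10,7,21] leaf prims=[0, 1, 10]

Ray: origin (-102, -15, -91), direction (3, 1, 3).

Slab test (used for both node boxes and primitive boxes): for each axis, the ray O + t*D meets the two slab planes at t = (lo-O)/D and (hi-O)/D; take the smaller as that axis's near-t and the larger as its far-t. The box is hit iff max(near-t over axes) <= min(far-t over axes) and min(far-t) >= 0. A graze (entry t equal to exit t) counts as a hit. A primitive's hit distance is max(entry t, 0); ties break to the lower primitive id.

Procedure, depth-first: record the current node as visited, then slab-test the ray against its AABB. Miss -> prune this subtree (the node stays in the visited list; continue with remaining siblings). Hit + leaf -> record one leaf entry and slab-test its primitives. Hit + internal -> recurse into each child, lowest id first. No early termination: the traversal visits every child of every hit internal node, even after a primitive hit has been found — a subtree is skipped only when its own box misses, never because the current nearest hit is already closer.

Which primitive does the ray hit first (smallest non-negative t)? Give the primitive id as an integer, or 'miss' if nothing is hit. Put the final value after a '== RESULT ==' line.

Traverse from the root:
N0 x:[83/3,124/3] y:[-2,38] z:[73/3,112/3] -> hit [83/3,112/3], descend [2, 4]
  N2 x:[98/3,124/3] y:[-2,14] z:[73/3,107/3] -> miss, prune
  N4 x:[83/3,103/3] y:[16,38] z:[28,112/3] -> hit [28,103/3], descend [3, 8]
    N3 x:[98/3,103/3] y:[26,38] z:[28,103/3] -> hit [98/3,103/3] leaf, test {P2@t=34, P3(miss)}
    N8 x:[83/3,92/3] y:[16,22] z:[92/3,112/3] -> miss, prune

Visited [0, 2, 4, 3, 8]. Tests: 5 box, 1 leaf. Nearest: P2.

== RESULT ==
2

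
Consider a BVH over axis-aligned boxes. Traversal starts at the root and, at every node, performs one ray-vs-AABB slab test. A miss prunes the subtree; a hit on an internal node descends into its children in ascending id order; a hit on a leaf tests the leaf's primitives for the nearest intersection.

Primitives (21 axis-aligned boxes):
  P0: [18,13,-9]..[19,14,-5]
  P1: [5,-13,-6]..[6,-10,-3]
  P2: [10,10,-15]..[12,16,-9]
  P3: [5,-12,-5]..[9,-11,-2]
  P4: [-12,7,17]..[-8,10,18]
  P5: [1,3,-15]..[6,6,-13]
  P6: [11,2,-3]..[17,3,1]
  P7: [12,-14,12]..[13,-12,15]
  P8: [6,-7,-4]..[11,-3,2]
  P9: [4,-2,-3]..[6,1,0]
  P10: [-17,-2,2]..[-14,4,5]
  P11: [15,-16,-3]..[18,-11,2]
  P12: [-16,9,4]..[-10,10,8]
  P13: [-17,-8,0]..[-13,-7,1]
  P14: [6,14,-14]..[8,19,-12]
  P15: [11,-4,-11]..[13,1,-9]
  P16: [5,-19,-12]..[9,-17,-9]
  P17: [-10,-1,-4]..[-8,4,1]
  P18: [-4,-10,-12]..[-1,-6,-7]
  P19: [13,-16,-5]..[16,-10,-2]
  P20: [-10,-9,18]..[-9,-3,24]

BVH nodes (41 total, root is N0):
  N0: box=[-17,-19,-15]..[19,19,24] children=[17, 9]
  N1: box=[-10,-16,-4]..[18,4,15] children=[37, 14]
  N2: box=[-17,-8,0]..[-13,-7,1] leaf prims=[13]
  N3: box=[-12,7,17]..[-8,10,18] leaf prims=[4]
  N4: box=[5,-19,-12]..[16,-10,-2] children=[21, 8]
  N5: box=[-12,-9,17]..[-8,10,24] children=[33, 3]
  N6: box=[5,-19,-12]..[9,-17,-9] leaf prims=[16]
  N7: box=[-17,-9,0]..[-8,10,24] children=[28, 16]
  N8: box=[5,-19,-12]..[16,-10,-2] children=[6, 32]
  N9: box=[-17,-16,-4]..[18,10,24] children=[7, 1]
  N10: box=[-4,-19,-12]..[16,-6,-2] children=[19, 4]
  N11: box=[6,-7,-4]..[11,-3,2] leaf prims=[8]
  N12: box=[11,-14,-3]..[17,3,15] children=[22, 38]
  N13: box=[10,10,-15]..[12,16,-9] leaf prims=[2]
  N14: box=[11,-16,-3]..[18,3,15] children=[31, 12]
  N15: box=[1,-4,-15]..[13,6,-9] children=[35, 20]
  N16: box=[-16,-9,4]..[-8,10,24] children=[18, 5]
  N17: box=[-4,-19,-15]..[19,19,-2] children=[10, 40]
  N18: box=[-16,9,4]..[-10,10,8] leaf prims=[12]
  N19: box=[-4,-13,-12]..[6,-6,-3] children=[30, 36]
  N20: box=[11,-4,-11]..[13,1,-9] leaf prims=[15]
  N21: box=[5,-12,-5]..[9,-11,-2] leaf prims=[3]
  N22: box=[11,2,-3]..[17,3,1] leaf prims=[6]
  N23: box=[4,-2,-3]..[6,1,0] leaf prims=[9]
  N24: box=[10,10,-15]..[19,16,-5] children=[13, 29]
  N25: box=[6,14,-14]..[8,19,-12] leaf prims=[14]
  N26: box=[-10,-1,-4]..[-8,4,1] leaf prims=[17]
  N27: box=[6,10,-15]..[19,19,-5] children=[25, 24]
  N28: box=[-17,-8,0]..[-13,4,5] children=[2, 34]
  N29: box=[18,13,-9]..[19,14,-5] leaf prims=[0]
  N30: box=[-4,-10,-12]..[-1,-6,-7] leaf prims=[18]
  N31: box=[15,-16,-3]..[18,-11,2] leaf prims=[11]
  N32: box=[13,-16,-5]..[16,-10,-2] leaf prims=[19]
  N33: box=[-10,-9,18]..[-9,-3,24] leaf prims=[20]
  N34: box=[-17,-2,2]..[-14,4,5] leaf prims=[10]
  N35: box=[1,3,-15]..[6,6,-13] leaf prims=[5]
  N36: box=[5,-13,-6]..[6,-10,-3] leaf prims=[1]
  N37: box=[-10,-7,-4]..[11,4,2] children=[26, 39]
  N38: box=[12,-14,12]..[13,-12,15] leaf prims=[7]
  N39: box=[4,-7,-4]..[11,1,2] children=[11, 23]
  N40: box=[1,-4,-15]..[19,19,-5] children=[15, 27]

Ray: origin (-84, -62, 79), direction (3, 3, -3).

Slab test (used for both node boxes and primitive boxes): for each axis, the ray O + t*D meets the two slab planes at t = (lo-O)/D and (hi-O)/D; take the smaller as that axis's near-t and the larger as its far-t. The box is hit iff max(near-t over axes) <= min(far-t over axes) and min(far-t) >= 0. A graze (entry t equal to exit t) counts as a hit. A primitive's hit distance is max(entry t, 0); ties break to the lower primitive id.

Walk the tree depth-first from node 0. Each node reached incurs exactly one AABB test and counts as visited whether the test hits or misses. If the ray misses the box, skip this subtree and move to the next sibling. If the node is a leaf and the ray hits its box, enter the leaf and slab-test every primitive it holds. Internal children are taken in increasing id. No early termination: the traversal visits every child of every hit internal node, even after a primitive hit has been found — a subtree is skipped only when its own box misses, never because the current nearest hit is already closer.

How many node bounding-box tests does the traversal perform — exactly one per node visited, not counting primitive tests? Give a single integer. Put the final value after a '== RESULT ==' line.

Walk:
N0 x:[67/3,103/3] y:[43/3,27] z:[55/3,94/3] -> hit [67/3,27], descend [9, 17]
  N9 x:[67/3,34] y:[46/3,24] z:[55/3,83/3] -> hit [67/3,24], descend [1, 7]
    N1 x:[74/3,34] y:[46/3,22] z:[64/3,83/3] -> miss, prune
    N7 x:[67/3,76/3] y:[53/3,24] z:[55/3,79/3] -> hit [67/3,24], descend [16, 28]
      N16 x:[68/3,76/3] y:[53/3,24] z:[55/3,25] -> hit [68/3,24], descend [5, 18]
        N5 x:[24,76/3] y:[53/3,24] z:[55/3,62/3] -> miss, prune
        N18 x:[68/3,74/3] y:[71/3,24] z:[71/3,25] -> hit [71/3,24] leaf, test {P12@t=71/3}
      N28 x:[67/3,71/3] y:[18,22] z:[74/3,79/3] -> miss, prune
  N17 x:[80/3,103/3] y:[43/3,27] z:[27,94/3] -> hit [27,27], descend [10, 40]
    N10 x:[80/3,100/3] y:[43/3,56/3] z:[27,91/3] -> miss, prune
    N40 x:[85/3,103/3] y:[58/3,27] z:[28,94/3] -> miss, prune

Visited [0, 9, 1, 7, 16, 5, 18, 28, 17, 10, 40]. Tests: 11 box, 1 leaf. Nearest: P12.

== RESULT ==
11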